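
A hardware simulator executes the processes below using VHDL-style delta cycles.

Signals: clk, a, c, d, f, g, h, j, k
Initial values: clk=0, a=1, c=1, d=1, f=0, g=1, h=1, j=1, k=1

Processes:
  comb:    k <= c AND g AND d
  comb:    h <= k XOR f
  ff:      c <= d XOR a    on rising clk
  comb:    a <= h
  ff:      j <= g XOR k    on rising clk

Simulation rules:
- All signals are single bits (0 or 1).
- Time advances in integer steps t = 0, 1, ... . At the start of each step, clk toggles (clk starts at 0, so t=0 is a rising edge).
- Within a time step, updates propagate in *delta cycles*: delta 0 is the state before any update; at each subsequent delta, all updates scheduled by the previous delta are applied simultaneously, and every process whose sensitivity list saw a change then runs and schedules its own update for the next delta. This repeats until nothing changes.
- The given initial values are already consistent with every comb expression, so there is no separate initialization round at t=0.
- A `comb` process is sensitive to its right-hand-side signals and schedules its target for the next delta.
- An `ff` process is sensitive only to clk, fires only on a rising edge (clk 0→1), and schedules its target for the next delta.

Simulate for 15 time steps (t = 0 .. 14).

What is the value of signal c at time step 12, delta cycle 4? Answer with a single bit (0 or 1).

0

[bits: f,j,h,clk,c,g,k,a,d]
t=0: Δ0=011011111 Δ1=011111111 Δ2=001101111 Δ3=001101011 Δ4=000101011 Δ5=000101001 | 5Δ
t=1: Δ0=000101001 Δ1=000001001 | 1Δ
t=2: Δ0=000001001 Δ1=000101001 Δ2=010111001 Δ3=010111101 Δ4=011111101 Δ5=011111111 | 5Δ
t=3: Δ0=011111111 Δ1=011011111 | 1Δ
t=4: Δ0=011011111 Δ1=011111111 Δ2=001101111 Δ3=001101011 Δ4=000101011 Δ5=000101001 | 5Δ
t=5: Δ0=000101001 Δ1=000001001 | 1Δ
t=6: Δ0=000001001 Δ1=000101001 Δ2=010111001 Δ3=010111101 Δ4=011111101 Δ5=011111111 | 5Δ
t=7: Δ0=011111111 Δ1=011011111 | 1Δ
t=8: Δ0=011011111 Δ1=011111111 Δ2=001101111 Δ3=001101011 Δ4=000101011 Δ5=000101001 | 5Δ
t=9: Δ0=000101001 Δ1=000001001 | 1Δ
t=10: Δ0=000001001 Δ1=000101001 Δ2=010111001 Δ3=010111101 Δ4=011111101 Δ5=011111111 | 5Δ
t=11: Δ0=011111111 Δ1=011011111 | 1Δ
t=12: Δ0=011011111 Δ1=011111111 Δ2=001101111 Δ3=001101011 Δ4=000101011 Δ5=000101001 | 5Δ
t=13: Δ0=000101001 Δ1=000001001 | 1Δ
t=14: Δ0=000001001 Δ1=000101001 Δ2=010111001 Δ3=010111101 Δ4=011111101 Δ5=011111111 | 5Δ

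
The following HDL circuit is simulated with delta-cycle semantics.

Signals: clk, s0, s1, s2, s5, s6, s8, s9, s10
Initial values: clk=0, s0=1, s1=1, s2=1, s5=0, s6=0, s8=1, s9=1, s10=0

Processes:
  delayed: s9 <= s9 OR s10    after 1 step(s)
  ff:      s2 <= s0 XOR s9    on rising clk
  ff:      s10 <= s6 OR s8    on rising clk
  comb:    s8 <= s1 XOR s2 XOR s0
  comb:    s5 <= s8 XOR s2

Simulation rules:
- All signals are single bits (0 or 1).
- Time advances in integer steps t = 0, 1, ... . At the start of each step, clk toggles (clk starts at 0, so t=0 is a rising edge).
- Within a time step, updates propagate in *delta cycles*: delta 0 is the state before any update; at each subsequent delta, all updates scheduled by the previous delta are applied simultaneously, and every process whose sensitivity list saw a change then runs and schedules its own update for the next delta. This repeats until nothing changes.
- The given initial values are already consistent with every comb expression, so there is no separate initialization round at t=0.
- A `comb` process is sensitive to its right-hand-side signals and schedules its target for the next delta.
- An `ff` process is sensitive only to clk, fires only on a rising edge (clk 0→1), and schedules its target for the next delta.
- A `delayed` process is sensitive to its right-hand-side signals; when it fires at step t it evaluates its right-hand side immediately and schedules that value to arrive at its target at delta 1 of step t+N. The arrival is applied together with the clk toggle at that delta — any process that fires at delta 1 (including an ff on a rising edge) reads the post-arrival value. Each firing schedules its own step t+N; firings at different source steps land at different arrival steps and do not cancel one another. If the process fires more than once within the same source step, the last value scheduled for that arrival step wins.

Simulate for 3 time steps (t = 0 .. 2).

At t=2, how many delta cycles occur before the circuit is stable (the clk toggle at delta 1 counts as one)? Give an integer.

[bits: s5,s10,s9,s2,s0,s6,s1,clk,s8]
t=0: Δ0=001110101 Δ1=001110111 Δ2=011010111 Δ3=111010110 Δ4=011010110 | 4Δ
t=1: Δ0=011010110 Δ1=011010100 | 1Δ
t=2: Δ0=011010100 Δ1=011010110 Δ2=001010110 | 2Δ

2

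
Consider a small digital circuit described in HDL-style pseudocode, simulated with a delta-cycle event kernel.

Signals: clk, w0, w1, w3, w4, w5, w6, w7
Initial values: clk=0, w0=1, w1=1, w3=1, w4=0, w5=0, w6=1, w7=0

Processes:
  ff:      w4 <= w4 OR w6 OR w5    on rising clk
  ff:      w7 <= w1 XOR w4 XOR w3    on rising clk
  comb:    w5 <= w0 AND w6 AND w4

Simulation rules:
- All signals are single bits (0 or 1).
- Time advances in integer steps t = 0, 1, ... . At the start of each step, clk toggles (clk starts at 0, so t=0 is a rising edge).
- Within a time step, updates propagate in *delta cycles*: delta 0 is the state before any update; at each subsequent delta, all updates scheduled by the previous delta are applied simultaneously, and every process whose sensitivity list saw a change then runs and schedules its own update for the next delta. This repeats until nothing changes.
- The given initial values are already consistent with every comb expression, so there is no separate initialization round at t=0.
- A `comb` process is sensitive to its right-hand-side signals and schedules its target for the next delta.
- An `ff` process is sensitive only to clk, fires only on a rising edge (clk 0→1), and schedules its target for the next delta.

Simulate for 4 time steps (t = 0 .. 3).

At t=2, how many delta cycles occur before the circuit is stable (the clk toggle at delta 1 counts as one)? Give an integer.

2

t=0 Δ0: clk=0 w3=1 w6=1 w7=0 w0=1 w4=0 w1=1 w5=0
  Δ1: clk:0→1
  Δ2: w4:0→1
  Δ3: w5:0→1
  (3Δ to stable)
t=1 Δ0: clk=1 w3=1 w6=1 w7=0 w0=1 w4=1 w1=1 w5=1
  Δ1: clk:1→0
  (1Δ to stable)
t=2 Δ0: clk=0 w3=1 w6=1 w7=0 w0=1 w4=1 w1=1 w5=1
  Δ1: clk:0→1
  Δ2: w7:0→1
  (2Δ to stable)
t=3 Δ0: clk=1 w3=1 w6=1 w7=1 w0=1 w4=1 w1=1 w5=1
  Δ1: clk:1→0
  (1Δ to stable)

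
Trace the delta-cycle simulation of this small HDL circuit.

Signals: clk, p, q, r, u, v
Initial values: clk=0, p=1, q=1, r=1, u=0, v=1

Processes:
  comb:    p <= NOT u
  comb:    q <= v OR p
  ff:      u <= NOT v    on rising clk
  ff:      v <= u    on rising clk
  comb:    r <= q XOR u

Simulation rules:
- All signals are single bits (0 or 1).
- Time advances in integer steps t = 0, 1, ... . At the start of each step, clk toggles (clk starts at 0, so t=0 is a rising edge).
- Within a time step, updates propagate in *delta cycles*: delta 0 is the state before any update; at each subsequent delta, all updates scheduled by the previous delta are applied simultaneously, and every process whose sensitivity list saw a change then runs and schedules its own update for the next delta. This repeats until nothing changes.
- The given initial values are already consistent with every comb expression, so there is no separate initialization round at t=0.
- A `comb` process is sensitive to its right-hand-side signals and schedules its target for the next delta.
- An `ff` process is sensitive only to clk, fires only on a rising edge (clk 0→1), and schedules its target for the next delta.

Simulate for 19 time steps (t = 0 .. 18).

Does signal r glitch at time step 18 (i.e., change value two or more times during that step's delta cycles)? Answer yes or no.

t0.Δ0 clk=0 p=1 r=1 q=1 v=1 u=0
t0.Δ1 clk=1 p=1 r=1 q=1 v=1 u=0
t0.Δ2 clk=1 p=1 r=1 q=1 v=0 u=0
t1.Δ0 clk=1 p=1 r=1 q=1 v=0 u=0
t1.Δ1 clk=0 p=1 r=1 q=1 v=0 u=0
t2.Δ0 clk=0 p=1 r=1 q=1 v=0 u=0
t2.Δ1 clk=1 p=1 r=1 q=1 v=0 u=0
t2.Δ2 clk=1 p=1 r=1 q=1 v=0 u=1
t2.Δ3 clk=1 p=0 r=0 q=1 v=0 u=1
t2.Δ4 clk=1 p=0 r=0 q=0 v=0 u=1
t2.Δ5 clk=1 p=0 r=1 q=0 v=0 u=1
t3.Δ0 clk=1 p=0 r=1 q=0 v=0 u=1
t3.Δ1 clk=0 p=0 r=1 q=0 v=0 u=1
t4.Δ0 clk=0 p=0 r=1 q=0 v=0 u=1
t4.Δ1 clk=1 p=0 r=1 q=0 v=0 u=1
t4.Δ2 clk=1 p=0 r=1 q=0 v=1 u=1
t4.Δ3 clk=1 p=0 r=1 q=1 v=1 u=1
t4.Δ4 clk=1 p=0 r=0 q=1 v=1 u=1
t5.Δ0 clk=1 p=0 r=0 q=1 v=1 u=1
t5.Δ1 clk=0 p=0 r=0 q=1 v=1 u=1
t6.Δ0 clk=0 p=0 r=0 q=1 v=1 u=1
t6.Δ1 clk=1 p=0 r=0 q=1 v=1 u=1
t6.Δ2 clk=1 p=0 r=0 q=1 v=1 u=0
t6.Δ3 clk=1 p=1 r=1 q=1 v=1 u=0
t7.Δ0 clk=1 p=1 r=1 q=1 v=1 u=0
t7.Δ1 clk=0 p=1 r=1 q=1 v=1 u=0
t8.Δ0 clk=0 p=1 r=1 q=1 v=1 u=0
t8.Δ1 clk=1 p=1 r=1 q=1 v=1 u=0
t8.Δ2 clk=1 p=1 r=1 q=1 v=0 u=0
t9.Δ0 clk=1 p=1 r=1 q=1 v=0 u=0
t9.Δ1 clk=0 p=1 r=1 q=1 v=0 u=0
t10.Δ0 clk=0 p=1 r=1 q=1 v=0 u=0
t10.Δ1 clk=1 p=1 r=1 q=1 v=0 u=0
t10.Δ2 clk=1 p=1 r=1 q=1 v=0 u=1
t10.Δ3 clk=1 p=0 r=0 q=1 v=0 u=1
t10.Δ4 clk=1 p=0 r=0 q=0 v=0 u=1
t10.Δ5 clk=1 p=0 r=1 q=0 v=0 u=1
t11.Δ0 clk=1 p=0 r=1 q=0 v=0 u=1
t11.Δ1 clk=0 p=0 r=1 q=0 v=0 u=1
t12.Δ0 clk=0 p=0 r=1 q=0 v=0 u=1
t12.Δ1 clk=1 p=0 r=1 q=0 v=0 u=1
t12.Δ2 clk=1 p=0 r=1 q=0 v=1 u=1
t12.Δ3 clk=1 p=0 r=1 q=1 v=1 u=1
t12.Δ4 clk=1 p=0 r=0 q=1 v=1 u=1
t13.Δ0 clk=1 p=0 r=0 q=1 v=1 u=1
t13.Δ1 clk=0 p=0 r=0 q=1 v=1 u=1
t14.Δ0 clk=0 p=0 r=0 q=1 v=1 u=1
t14.Δ1 clk=1 p=0 r=0 q=1 v=1 u=1
t14.Δ2 clk=1 p=0 r=0 q=1 v=1 u=0
t14.Δ3 clk=1 p=1 r=1 q=1 v=1 u=0
t15.Δ0 clk=1 p=1 r=1 q=1 v=1 u=0
t15.Δ1 clk=0 p=1 r=1 q=1 v=1 u=0
t16.Δ0 clk=0 p=1 r=1 q=1 v=1 u=0
t16.Δ1 clk=1 p=1 r=1 q=1 v=1 u=0
t16.Δ2 clk=1 p=1 r=1 q=1 v=0 u=0
t17.Δ0 clk=1 p=1 r=1 q=1 v=0 u=0
t17.Δ1 clk=0 p=1 r=1 q=1 v=0 u=0
t18.Δ0 clk=0 p=1 r=1 q=1 v=0 u=0
t18.Δ1 clk=1 p=1 r=1 q=1 v=0 u=0
t18.Δ2 clk=1 p=1 r=1 q=1 v=0 u=1
t18.Δ3 clk=1 p=0 r=0 q=1 v=0 u=1
t18.Δ4 clk=1 p=0 r=0 q=0 v=0 u=1
t18.Δ5 clk=1 p=0 r=1 q=0 v=0 u=1

yes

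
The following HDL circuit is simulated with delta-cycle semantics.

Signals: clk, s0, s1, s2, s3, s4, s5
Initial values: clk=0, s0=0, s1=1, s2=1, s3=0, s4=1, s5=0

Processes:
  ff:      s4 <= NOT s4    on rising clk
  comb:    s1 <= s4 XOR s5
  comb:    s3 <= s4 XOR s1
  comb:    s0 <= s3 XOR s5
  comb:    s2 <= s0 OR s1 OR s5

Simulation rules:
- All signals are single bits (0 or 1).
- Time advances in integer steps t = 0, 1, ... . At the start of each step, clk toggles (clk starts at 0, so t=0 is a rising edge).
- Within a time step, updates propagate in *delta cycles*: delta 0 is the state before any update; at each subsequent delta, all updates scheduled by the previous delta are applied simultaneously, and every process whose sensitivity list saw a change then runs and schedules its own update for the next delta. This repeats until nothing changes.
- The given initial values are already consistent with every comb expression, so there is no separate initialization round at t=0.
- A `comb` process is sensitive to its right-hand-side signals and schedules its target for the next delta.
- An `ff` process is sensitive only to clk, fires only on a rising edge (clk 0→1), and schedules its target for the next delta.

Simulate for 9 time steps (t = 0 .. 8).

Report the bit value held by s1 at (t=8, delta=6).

[bits: s0,s4,s5,s2,s3,clk,s1]
t=0: Δ0=0101001 Δ1=0101011 Δ2=0001011 Δ3=0001110 Δ4=1000010 Δ5=0001010 Δ6=0000010 | 6Δ
t=1: Δ0=0000010 Δ1=0000000 | 1Δ
t=2: Δ0=0000000 Δ1=0000010 Δ2=0100010 Δ3=0100111 Δ4=1101011 Δ5=0101011 | 5Δ
t=3: Δ0=0101011 Δ1=0101001 | 1Δ
t=4: Δ0=0101001 Δ1=0101011 Δ2=0001011 Δ3=0001110 Δ4=1000010 Δ5=0001010 Δ6=0000010 | 6Δ
t=5: Δ0=0000010 Δ1=0000000 | 1Δ
t=6: Δ0=0000000 Δ1=0000010 Δ2=0100010 Δ3=0100111 Δ4=1101011 Δ5=0101011 | 5Δ
t=7: Δ0=0101011 Δ1=0101001 | 1Δ
t=8: Δ0=0101001 Δ1=0101011 Δ2=0001011 Δ3=0001110 Δ4=1000010 Δ5=0001010 Δ6=0000010 | 6Δ

0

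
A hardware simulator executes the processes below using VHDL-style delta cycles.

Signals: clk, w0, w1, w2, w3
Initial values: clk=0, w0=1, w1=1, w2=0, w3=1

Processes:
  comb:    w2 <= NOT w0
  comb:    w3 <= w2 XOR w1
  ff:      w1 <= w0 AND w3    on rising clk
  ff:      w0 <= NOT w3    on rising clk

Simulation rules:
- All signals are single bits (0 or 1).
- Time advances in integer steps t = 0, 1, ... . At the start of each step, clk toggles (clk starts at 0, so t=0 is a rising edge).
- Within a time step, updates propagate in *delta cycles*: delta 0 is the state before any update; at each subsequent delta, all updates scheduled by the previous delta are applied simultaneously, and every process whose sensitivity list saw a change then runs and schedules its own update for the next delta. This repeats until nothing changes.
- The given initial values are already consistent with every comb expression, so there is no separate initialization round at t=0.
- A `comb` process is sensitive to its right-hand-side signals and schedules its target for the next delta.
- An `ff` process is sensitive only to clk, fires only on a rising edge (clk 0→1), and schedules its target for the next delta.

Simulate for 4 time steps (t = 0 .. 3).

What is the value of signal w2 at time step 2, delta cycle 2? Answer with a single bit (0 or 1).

[bits: w2,w0,w1,w3,clk]
t=0: Δ0=01110 Δ1=01111 Δ2=00111 Δ3=10111 Δ4=10101 | 4Δ
t=1: Δ0=10101 Δ1=10100 | 1Δ
t=2: Δ0=10100 Δ1=10101 Δ2=11001 Δ3=01011 Δ4=01001 | 4Δ
t=3: Δ0=01001 Δ1=01000 | 1Δ

1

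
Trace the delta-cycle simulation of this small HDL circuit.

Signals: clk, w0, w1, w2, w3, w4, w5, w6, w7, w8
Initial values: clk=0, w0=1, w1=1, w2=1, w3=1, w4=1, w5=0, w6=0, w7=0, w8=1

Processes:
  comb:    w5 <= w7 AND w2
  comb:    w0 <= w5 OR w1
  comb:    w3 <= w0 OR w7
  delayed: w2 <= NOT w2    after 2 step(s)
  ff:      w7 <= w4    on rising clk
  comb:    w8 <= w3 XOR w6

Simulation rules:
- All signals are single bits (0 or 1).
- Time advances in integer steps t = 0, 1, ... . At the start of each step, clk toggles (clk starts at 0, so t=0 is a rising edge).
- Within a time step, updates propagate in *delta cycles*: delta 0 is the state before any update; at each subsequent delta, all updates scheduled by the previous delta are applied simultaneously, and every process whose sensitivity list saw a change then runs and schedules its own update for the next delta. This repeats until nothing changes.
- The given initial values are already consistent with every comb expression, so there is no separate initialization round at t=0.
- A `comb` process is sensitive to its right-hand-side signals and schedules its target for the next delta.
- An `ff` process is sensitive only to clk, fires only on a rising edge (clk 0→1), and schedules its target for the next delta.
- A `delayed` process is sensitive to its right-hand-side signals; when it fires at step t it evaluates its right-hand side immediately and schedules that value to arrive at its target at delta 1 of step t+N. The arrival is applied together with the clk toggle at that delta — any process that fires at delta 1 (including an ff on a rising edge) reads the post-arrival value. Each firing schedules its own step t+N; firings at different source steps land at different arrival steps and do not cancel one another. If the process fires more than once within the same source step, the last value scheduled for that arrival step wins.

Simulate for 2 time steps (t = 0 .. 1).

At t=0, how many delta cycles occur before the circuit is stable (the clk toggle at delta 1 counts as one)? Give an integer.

t0.Δ0 clk=0 w0=1 w4=1 w1=1 w8=1 w6=0 w2=1 w3=1 w7=0 w5=0
t0.Δ1 clk=1 w0=1 w4=1 w1=1 w8=1 w6=0 w2=1 w3=1 w7=0 w5=0
t0.Δ2 clk=1 w0=1 w4=1 w1=1 w8=1 w6=0 w2=1 w3=1 w7=1 w5=0
t0.Δ3 clk=1 w0=1 w4=1 w1=1 w8=1 w6=0 w2=1 w3=1 w7=1 w5=1
t1.Δ0 clk=1 w0=1 w4=1 w1=1 w8=1 w6=0 w2=1 w3=1 w7=1 w5=1
t1.Δ1 clk=0 w0=1 w4=1 w1=1 w8=1 w6=0 w2=1 w3=1 w7=1 w5=1

3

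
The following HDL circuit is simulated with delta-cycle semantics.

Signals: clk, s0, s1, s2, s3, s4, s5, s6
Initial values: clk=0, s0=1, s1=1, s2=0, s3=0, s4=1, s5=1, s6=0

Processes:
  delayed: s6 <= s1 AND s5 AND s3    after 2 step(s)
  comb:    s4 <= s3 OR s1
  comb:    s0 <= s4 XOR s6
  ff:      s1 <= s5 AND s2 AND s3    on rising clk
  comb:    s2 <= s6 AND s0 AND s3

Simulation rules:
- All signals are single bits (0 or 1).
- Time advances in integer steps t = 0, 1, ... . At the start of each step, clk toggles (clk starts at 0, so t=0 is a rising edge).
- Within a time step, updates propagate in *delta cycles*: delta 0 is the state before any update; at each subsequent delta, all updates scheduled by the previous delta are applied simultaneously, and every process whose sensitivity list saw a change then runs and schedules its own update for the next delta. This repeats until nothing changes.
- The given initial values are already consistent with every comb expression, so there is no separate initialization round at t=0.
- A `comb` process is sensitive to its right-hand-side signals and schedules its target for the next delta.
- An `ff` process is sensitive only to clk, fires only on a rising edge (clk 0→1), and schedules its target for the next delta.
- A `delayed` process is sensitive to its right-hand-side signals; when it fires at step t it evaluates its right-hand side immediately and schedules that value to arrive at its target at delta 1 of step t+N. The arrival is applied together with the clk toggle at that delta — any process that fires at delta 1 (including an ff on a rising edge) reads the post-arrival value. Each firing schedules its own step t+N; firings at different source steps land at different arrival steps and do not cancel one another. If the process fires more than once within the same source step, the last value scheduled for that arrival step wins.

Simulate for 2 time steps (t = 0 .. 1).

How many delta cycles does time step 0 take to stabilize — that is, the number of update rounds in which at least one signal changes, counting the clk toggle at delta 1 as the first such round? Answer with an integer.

4

[bits: s1,s3,s4,s6,clk,s0,s2,s5]
t=0: Δ0=10100101 Δ1=10101101 Δ2=00101101 Δ3=00001101 Δ4=00001001 | 4Δ
t=1: Δ0=00001001 Δ1=00000001 | 1Δ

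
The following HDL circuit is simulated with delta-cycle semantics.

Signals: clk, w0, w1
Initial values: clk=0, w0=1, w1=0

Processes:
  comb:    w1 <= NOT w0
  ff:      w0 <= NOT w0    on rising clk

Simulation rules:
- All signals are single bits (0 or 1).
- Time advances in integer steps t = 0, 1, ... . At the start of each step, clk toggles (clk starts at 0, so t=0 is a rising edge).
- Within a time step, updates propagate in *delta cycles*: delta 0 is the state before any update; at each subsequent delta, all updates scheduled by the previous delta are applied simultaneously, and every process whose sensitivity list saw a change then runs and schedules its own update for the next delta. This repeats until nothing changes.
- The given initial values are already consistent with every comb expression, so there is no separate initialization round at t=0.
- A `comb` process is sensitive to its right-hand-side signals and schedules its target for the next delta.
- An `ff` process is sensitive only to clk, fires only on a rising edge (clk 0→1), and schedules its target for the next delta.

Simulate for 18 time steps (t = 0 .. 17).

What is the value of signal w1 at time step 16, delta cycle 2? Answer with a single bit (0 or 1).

0

t0.Δ0 w1=0 clk=0 w0=1
t0.Δ1 w1=0 clk=1 w0=1
t0.Δ2 w1=0 clk=1 w0=0
t0.Δ3 w1=1 clk=1 w0=0
t1.Δ0 w1=1 clk=1 w0=0
t1.Δ1 w1=1 clk=0 w0=0
t2.Δ0 w1=1 clk=0 w0=0
t2.Δ1 w1=1 clk=1 w0=0
t2.Δ2 w1=1 clk=1 w0=1
t2.Δ3 w1=0 clk=1 w0=1
t3.Δ0 w1=0 clk=1 w0=1
t3.Δ1 w1=0 clk=0 w0=1
t4.Δ0 w1=0 clk=0 w0=1
t4.Δ1 w1=0 clk=1 w0=1
t4.Δ2 w1=0 clk=1 w0=0
t4.Δ3 w1=1 clk=1 w0=0
t5.Δ0 w1=1 clk=1 w0=0
t5.Δ1 w1=1 clk=0 w0=0
t6.Δ0 w1=1 clk=0 w0=0
t6.Δ1 w1=1 clk=1 w0=0
t6.Δ2 w1=1 clk=1 w0=1
t6.Δ3 w1=0 clk=1 w0=1
t7.Δ0 w1=0 clk=1 w0=1
t7.Δ1 w1=0 clk=0 w0=1
t8.Δ0 w1=0 clk=0 w0=1
t8.Δ1 w1=0 clk=1 w0=1
t8.Δ2 w1=0 clk=1 w0=0
t8.Δ3 w1=1 clk=1 w0=0
t9.Δ0 w1=1 clk=1 w0=0
t9.Δ1 w1=1 clk=0 w0=0
t10.Δ0 w1=1 clk=0 w0=0
t10.Δ1 w1=1 clk=1 w0=0
t10.Δ2 w1=1 clk=1 w0=1
t10.Δ3 w1=0 clk=1 w0=1
t11.Δ0 w1=0 clk=1 w0=1
t11.Δ1 w1=0 clk=0 w0=1
t12.Δ0 w1=0 clk=0 w0=1
t12.Δ1 w1=0 clk=1 w0=1
t12.Δ2 w1=0 clk=1 w0=0
t12.Δ3 w1=1 clk=1 w0=0
t13.Δ0 w1=1 clk=1 w0=0
t13.Δ1 w1=1 clk=0 w0=0
t14.Δ0 w1=1 clk=0 w0=0
t14.Δ1 w1=1 clk=1 w0=0
t14.Δ2 w1=1 clk=1 w0=1
t14.Δ3 w1=0 clk=1 w0=1
t15.Δ0 w1=0 clk=1 w0=1
t15.Δ1 w1=0 clk=0 w0=1
t16.Δ0 w1=0 clk=0 w0=1
t16.Δ1 w1=0 clk=1 w0=1
t16.Δ2 w1=0 clk=1 w0=0
t16.Δ3 w1=1 clk=1 w0=0
t17.Δ0 w1=1 clk=1 w0=0
t17.Δ1 w1=1 clk=0 w0=0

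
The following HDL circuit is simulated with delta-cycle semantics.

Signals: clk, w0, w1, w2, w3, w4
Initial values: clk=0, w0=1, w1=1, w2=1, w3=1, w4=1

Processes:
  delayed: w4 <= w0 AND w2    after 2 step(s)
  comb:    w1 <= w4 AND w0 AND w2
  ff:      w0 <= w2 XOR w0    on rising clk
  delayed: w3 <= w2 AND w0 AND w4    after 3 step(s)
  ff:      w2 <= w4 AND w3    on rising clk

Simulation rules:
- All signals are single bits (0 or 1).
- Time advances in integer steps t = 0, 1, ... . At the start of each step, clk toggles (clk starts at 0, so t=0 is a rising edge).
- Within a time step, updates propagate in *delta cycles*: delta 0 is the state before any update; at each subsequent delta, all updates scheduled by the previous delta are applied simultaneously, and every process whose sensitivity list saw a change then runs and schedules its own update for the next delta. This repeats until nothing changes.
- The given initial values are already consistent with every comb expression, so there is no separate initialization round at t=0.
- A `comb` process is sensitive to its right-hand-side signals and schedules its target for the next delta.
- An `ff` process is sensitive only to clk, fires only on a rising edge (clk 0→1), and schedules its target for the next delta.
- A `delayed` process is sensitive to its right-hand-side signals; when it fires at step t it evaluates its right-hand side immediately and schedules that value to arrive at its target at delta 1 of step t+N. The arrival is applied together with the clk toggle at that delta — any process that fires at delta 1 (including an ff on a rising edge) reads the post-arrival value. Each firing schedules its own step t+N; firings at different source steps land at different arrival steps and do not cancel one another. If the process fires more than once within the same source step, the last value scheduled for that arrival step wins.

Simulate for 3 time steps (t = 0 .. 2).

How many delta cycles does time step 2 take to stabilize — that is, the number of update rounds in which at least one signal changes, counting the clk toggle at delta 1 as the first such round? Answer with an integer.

t0.Δ0 w2=1 w3=1 w1=1 w4=1 clk=0 w0=1
t0.Δ1 w2=1 w3=1 w1=1 w4=1 clk=1 w0=1
t0.Δ2 w2=1 w3=1 w1=1 w4=1 clk=1 w0=0
t0.Δ3 w2=1 w3=1 w1=0 w4=1 clk=1 w0=0
t1.Δ0 w2=1 w3=1 w1=0 w4=1 clk=1 w0=0
t1.Δ1 w2=1 w3=1 w1=0 w4=1 clk=0 w0=0
t2.Δ0 w2=1 w3=1 w1=0 w4=1 clk=0 w0=0
t2.Δ1 w2=1 w3=1 w1=0 w4=0 clk=1 w0=0
t2.Δ2 w2=0 w3=1 w1=0 w4=0 clk=1 w0=1

2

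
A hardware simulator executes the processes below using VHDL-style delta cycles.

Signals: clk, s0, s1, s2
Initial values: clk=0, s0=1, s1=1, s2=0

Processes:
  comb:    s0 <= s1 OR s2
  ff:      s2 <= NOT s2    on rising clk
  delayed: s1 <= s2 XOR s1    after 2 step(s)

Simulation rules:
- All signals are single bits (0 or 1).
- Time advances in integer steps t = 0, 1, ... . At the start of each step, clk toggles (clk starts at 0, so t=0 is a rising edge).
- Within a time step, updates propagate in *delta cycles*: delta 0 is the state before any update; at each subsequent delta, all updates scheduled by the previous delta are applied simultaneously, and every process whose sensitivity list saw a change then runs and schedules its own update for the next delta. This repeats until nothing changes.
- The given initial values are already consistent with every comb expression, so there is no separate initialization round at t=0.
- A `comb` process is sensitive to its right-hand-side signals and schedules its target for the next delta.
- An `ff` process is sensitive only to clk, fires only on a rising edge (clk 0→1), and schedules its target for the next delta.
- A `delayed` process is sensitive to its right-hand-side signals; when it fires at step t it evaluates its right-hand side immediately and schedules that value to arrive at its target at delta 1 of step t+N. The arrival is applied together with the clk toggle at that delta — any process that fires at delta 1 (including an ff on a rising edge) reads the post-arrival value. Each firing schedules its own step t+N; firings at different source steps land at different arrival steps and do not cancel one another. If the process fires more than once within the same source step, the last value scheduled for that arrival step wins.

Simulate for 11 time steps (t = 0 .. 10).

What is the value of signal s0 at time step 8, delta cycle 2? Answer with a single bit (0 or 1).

[bits: s0,clk,s2,s1]
t=0: Δ0=1001 Δ1=1101 Δ2=1111 | 2Δ
t=1: Δ0=1111 Δ1=1011 | 1Δ
t=2: Δ0=1011 Δ1=1110 Δ2=1100 Δ3=0100 | 3Δ
t=3: Δ0=0100 Δ1=0000 | 1Δ
t=4: Δ0=0000 Δ1=0100 Δ2=0110 Δ3=1110 | 3Δ
t=5: Δ0=1110 Δ1=1010 | 1Δ
t=6: Δ0=1010 Δ1=1111 Δ2=1101 | 2Δ
t=7: Δ0=1101 Δ1=1001 | 1Δ
t=8: Δ0=1001 Δ1=1101 Δ2=1111 | 2Δ
t=9: Δ0=1111 Δ1=1011 | 1Δ
t=10: Δ0=1011 Δ1=1110 Δ2=1100 Δ3=0100 | 3Δ

1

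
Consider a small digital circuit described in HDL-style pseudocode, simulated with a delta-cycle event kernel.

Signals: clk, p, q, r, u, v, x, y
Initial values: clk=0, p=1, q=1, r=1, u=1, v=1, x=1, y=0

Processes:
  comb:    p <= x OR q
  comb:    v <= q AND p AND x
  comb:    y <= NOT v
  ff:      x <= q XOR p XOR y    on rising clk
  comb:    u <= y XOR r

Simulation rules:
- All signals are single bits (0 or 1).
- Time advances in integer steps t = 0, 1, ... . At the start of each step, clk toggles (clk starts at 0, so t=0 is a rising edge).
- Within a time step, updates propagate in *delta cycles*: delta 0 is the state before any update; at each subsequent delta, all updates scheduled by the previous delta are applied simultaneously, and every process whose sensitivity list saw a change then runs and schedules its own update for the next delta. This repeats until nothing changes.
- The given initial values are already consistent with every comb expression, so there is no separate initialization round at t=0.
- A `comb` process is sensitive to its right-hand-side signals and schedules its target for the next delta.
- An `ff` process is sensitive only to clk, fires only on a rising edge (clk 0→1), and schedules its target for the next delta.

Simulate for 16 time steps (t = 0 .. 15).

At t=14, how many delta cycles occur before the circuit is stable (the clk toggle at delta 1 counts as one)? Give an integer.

5

[bits: v,r,u,p,q,clk,y,x]
t=0: Δ0=11111001 Δ1=11111101 Δ2=11111100 Δ3=01111100 Δ4=01111110 Δ5=01011110 | 5Δ
t=1: Δ0=01011110 Δ1=01011010 | 1Δ
t=2: Δ0=01011010 Δ1=01011110 Δ2=01011111 Δ3=11011111 Δ4=11011101 Δ5=11111101 | 5Δ
t=3: Δ0=11111101 Δ1=11111001 | 1Δ
t=4: Δ0=11111001 Δ1=11111101 Δ2=11111100 Δ3=01111100 Δ4=01111110 Δ5=01011110 | 5Δ
t=5: Δ0=01011110 Δ1=01011010 | 1Δ
t=6: Δ0=01011010 Δ1=01011110 Δ2=01011111 Δ3=11011111 Δ4=11011101 Δ5=11111101 | 5Δ
t=7: Δ0=11111101 Δ1=11111001 | 1Δ
t=8: Δ0=11111001 Δ1=11111101 Δ2=11111100 Δ3=01111100 Δ4=01111110 Δ5=01011110 | 5Δ
t=9: Δ0=01011110 Δ1=01011010 | 1Δ
t=10: Δ0=01011010 Δ1=01011110 Δ2=01011111 Δ3=11011111 Δ4=11011101 Δ5=11111101 | 5Δ
t=11: Δ0=11111101 Δ1=11111001 | 1Δ
t=12: Δ0=11111001 Δ1=11111101 Δ2=11111100 Δ3=01111100 Δ4=01111110 Δ5=01011110 | 5Δ
t=13: Δ0=01011110 Δ1=01011010 | 1Δ
t=14: Δ0=01011010 Δ1=01011110 Δ2=01011111 Δ3=11011111 Δ4=11011101 Δ5=11111101 | 5Δ
t=15: Δ0=11111101 Δ1=11111001 | 1Δ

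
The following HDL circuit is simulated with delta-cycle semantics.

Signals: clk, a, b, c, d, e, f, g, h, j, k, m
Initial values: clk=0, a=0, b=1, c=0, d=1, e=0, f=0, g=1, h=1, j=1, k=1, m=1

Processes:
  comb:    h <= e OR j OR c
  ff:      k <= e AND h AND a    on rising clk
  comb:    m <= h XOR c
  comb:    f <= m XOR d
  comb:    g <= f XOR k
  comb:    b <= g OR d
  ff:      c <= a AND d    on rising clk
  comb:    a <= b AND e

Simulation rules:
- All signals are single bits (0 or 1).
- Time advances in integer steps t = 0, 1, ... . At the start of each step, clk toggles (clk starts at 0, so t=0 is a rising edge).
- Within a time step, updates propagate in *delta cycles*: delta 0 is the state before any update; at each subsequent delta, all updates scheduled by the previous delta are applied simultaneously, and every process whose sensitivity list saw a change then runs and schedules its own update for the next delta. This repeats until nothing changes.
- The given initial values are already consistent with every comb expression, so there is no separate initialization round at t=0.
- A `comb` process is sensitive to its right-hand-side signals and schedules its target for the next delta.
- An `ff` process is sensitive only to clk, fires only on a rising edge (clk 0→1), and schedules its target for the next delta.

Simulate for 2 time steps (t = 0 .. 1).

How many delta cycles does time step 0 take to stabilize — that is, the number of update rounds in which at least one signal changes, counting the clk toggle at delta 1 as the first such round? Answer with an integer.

t=0 Δ0: c=0 g=1 k=1 d=1 e=0 a=0 b=1 h=1 m=1 j=1 clk=0 f=0
  Δ1: clk:0→1
  Δ2: k:1→0
  Δ3: g:1→0
  (3Δ to stable)
t=1 Δ0: c=0 g=0 k=0 d=1 e=0 a=0 b=1 h=1 m=1 j=1 clk=1 f=0
  Δ1: clk:1→0
  (1Δ to stable)

3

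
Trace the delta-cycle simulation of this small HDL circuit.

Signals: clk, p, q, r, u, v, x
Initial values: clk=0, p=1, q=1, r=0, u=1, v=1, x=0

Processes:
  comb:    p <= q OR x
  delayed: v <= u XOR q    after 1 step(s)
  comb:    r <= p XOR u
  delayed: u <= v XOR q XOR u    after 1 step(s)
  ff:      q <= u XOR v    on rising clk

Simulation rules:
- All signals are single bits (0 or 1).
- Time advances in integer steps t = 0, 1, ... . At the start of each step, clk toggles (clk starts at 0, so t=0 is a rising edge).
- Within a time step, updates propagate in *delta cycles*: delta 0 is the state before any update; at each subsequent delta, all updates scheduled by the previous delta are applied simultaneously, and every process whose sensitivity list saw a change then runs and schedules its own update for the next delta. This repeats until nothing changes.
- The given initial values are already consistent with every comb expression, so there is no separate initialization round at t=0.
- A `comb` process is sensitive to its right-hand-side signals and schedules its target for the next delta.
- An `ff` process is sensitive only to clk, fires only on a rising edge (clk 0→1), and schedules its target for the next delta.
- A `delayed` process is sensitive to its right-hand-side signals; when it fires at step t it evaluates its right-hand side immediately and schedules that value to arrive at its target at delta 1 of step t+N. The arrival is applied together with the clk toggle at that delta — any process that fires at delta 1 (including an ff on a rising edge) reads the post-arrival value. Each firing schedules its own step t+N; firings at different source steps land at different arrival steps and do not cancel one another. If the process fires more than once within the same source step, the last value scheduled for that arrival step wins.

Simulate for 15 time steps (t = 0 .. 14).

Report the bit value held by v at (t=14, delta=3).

t0.Δ0 u=1 r=0 clk=0 q=1 x=0 p=1 v=1
t0.Δ1 u=1 r=0 clk=1 q=1 x=0 p=1 v=1
t0.Δ2 u=1 r=0 clk=1 q=0 x=0 p=1 v=1
t0.Δ3 u=1 r=0 clk=1 q=0 x=0 p=0 v=1
t0.Δ4 u=1 r=1 clk=1 q=0 x=0 p=0 v=1
t1.Δ0 u=1 r=1 clk=1 q=0 x=0 p=0 v=1
t1.Δ1 u=0 r=1 clk=0 q=0 x=0 p=0 v=1
t1.Δ2 u=0 r=0 clk=0 q=0 x=0 p=0 v=1
t2.Δ0 u=0 r=0 clk=0 q=0 x=0 p=0 v=1
t2.Δ1 u=1 r=0 clk=1 q=0 x=0 p=0 v=0
t2.Δ2 u=1 r=1 clk=1 q=1 x=0 p=0 v=0
t2.Δ3 u=1 r=1 clk=1 q=1 x=0 p=1 v=0
t2.Δ4 u=1 r=0 clk=1 q=1 x=0 p=1 v=0
t3.Δ0 u=1 r=0 clk=1 q=1 x=0 p=1 v=0
t3.Δ1 u=0 r=0 clk=0 q=1 x=0 p=1 v=0
t3.Δ2 u=0 r=1 clk=0 q=1 x=0 p=1 v=0
t4.Δ0 u=0 r=1 clk=0 q=1 x=0 p=1 v=0
t4.Δ1 u=1 r=1 clk=1 q=1 x=0 p=1 v=1
t4.Δ2 u=1 r=0 clk=1 q=0 x=0 p=1 v=1
t4.Δ3 u=1 r=0 clk=1 q=0 x=0 p=0 v=1
t4.Δ4 u=1 r=1 clk=1 q=0 x=0 p=0 v=1
t5.Δ0 u=1 r=1 clk=1 q=0 x=0 p=0 v=1
t5.Δ1 u=0 r=1 clk=0 q=0 x=0 p=0 v=1
t5.Δ2 u=0 r=0 clk=0 q=0 x=0 p=0 v=1
t6.Δ0 u=0 r=0 clk=0 q=0 x=0 p=0 v=1
t6.Δ1 u=1 r=0 clk=1 q=0 x=0 p=0 v=0
t6.Δ2 u=1 r=1 clk=1 q=1 x=0 p=0 v=0
t6.Δ3 u=1 r=1 clk=1 q=1 x=0 p=1 v=0
t6.Δ4 u=1 r=0 clk=1 q=1 x=0 p=1 v=0
t7.Δ0 u=1 r=0 clk=1 q=1 x=0 p=1 v=0
t7.Δ1 u=0 r=0 clk=0 q=1 x=0 p=1 v=0
t7.Δ2 u=0 r=1 clk=0 q=1 x=0 p=1 v=0
t8.Δ0 u=0 r=1 clk=0 q=1 x=0 p=1 v=0
t8.Δ1 u=1 r=1 clk=1 q=1 x=0 p=1 v=1
t8.Δ2 u=1 r=0 clk=1 q=0 x=0 p=1 v=1
t8.Δ3 u=1 r=0 clk=1 q=0 x=0 p=0 v=1
t8.Δ4 u=1 r=1 clk=1 q=0 x=0 p=0 v=1
t9.Δ0 u=1 r=1 clk=1 q=0 x=0 p=0 v=1
t9.Δ1 u=0 r=1 clk=0 q=0 x=0 p=0 v=1
t9.Δ2 u=0 r=0 clk=0 q=0 x=0 p=0 v=1
t10.Δ0 u=0 r=0 clk=0 q=0 x=0 p=0 v=1
t10.Δ1 u=1 r=0 clk=1 q=0 x=0 p=0 v=0
t10.Δ2 u=1 r=1 clk=1 q=1 x=0 p=0 v=0
t10.Δ3 u=1 r=1 clk=1 q=1 x=0 p=1 v=0
t10.Δ4 u=1 r=0 clk=1 q=1 x=0 p=1 v=0
t11.Δ0 u=1 r=0 clk=1 q=1 x=0 p=1 v=0
t11.Δ1 u=0 r=0 clk=0 q=1 x=0 p=1 v=0
t11.Δ2 u=0 r=1 clk=0 q=1 x=0 p=1 v=0
t12.Δ0 u=0 r=1 clk=0 q=1 x=0 p=1 v=0
t12.Δ1 u=1 r=1 clk=1 q=1 x=0 p=1 v=1
t12.Δ2 u=1 r=0 clk=1 q=0 x=0 p=1 v=1
t12.Δ3 u=1 r=0 clk=1 q=0 x=0 p=0 v=1
t12.Δ4 u=1 r=1 clk=1 q=0 x=0 p=0 v=1
t13.Δ0 u=1 r=1 clk=1 q=0 x=0 p=0 v=1
t13.Δ1 u=0 r=1 clk=0 q=0 x=0 p=0 v=1
t13.Δ2 u=0 r=0 clk=0 q=0 x=0 p=0 v=1
t14.Δ0 u=0 r=0 clk=0 q=0 x=0 p=0 v=1
t14.Δ1 u=1 r=0 clk=1 q=0 x=0 p=0 v=0
t14.Δ2 u=1 r=1 clk=1 q=1 x=0 p=0 v=0
t14.Δ3 u=1 r=1 clk=1 q=1 x=0 p=1 v=0
t14.Δ4 u=1 r=0 clk=1 q=1 x=0 p=1 v=0

0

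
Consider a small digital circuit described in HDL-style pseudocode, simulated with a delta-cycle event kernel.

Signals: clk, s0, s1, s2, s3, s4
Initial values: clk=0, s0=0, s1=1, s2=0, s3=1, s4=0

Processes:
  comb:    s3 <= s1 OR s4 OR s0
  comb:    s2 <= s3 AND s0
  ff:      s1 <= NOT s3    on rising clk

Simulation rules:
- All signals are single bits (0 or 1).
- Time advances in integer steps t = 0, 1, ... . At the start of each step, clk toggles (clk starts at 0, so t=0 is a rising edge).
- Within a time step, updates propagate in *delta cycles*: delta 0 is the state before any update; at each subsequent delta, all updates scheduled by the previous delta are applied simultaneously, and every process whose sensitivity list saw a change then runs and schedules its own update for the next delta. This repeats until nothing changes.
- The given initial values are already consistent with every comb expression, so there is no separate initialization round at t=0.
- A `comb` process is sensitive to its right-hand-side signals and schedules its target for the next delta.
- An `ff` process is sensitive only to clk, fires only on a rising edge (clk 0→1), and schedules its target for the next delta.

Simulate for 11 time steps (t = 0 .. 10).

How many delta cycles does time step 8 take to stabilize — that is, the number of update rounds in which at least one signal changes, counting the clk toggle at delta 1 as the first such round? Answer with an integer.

t0.Δ0 s3=1 s1=1 s2=0 s0=0 clk=0 s4=0
t0.Δ1 s3=1 s1=1 s2=0 s0=0 clk=1 s4=0
t0.Δ2 s3=1 s1=0 s2=0 s0=0 clk=1 s4=0
t0.Δ3 s3=0 s1=0 s2=0 s0=0 clk=1 s4=0
t1.Δ0 s3=0 s1=0 s2=0 s0=0 clk=1 s4=0
t1.Δ1 s3=0 s1=0 s2=0 s0=0 clk=0 s4=0
t2.Δ0 s3=0 s1=0 s2=0 s0=0 clk=0 s4=0
t2.Δ1 s3=0 s1=0 s2=0 s0=0 clk=1 s4=0
t2.Δ2 s3=0 s1=1 s2=0 s0=0 clk=1 s4=0
t2.Δ3 s3=1 s1=1 s2=0 s0=0 clk=1 s4=0
t3.Δ0 s3=1 s1=1 s2=0 s0=0 clk=1 s4=0
t3.Δ1 s3=1 s1=1 s2=0 s0=0 clk=0 s4=0
t4.Δ0 s3=1 s1=1 s2=0 s0=0 clk=0 s4=0
t4.Δ1 s3=1 s1=1 s2=0 s0=0 clk=1 s4=0
t4.Δ2 s3=1 s1=0 s2=0 s0=0 clk=1 s4=0
t4.Δ3 s3=0 s1=0 s2=0 s0=0 clk=1 s4=0
t5.Δ0 s3=0 s1=0 s2=0 s0=0 clk=1 s4=0
t5.Δ1 s3=0 s1=0 s2=0 s0=0 clk=0 s4=0
t6.Δ0 s3=0 s1=0 s2=0 s0=0 clk=0 s4=0
t6.Δ1 s3=0 s1=0 s2=0 s0=0 clk=1 s4=0
t6.Δ2 s3=0 s1=1 s2=0 s0=0 clk=1 s4=0
t6.Δ3 s3=1 s1=1 s2=0 s0=0 clk=1 s4=0
t7.Δ0 s3=1 s1=1 s2=0 s0=0 clk=1 s4=0
t7.Δ1 s3=1 s1=1 s2=0 s0=0 clk=0 s4=0
t8.Δ0 s3=1 s1=1 s2=0 s0=0 clk=0 s4=0
t8.Δ1 s3=1 s1=1 s2=0 s0=0 clk=1 s4=0
t8.Δ2 s3=1 s1=0 s2=0 s0=0 clk=1 s4=0
t8.Δ3 s3=0 s1=0 s2=0 s0=0 clk=1 s4=0
t9.Δ0 s3=0 s1=0 s2=0 s0=0 clk=1 s4=0
t9.Δ1 s3=0 s1=0 s2=0 s0=0 clk=0 s4=0
t10.Δ0 s3=0 s1=0 s2=0 s0=0 clk=0 s4=0
t10.Δ1 s3=0 s1=0 s2=0 s0=0 clk=1 s4=0
t10.Δ2 s3=0 s1=1 s2=0 s0=0 clk=1 s4=0
t10.Δ3 s3=1 s1=1 s2=0 s0=0 clk=1 s4=0

3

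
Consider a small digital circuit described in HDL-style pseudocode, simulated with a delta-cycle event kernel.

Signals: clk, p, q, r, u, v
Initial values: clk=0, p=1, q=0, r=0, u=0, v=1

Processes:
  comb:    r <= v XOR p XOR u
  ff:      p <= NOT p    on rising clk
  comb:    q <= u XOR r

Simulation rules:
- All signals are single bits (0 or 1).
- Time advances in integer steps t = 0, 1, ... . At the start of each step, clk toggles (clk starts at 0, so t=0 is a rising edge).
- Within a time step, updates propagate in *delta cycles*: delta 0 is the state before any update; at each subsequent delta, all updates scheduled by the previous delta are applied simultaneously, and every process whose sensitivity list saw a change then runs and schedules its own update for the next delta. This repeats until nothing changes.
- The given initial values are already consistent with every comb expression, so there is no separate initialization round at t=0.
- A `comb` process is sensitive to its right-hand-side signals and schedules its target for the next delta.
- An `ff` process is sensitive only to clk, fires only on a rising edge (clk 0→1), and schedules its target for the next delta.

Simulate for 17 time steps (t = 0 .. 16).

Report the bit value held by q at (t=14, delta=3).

1

t0.Δ0 u=0 p=1 clk=0 v=1 q=0 r=0
t0.Δ1 u=0 p=1 clk=1 v=1 q=0 r=0
t0.Δ2 u=0 p=0 clk=1 v=1 q=0 r=0
t0.Δ3 u=0 p=0 clk=1 v=1 q=0 r=1
t0.Δ4 u=0 p=0 clk=1 v=1 q=1 r=1
t1.Δ0 u=0 p=0 clk=1 v=1 q=1 r=1
t1.Δ1 u=0 p=0 clk=0 v=1 q=1 r=1
t2.Δ0 u=0 p=0 clk=0 v=1 q=1 r=1
t2.Δ1 u=0 p=0 clk=1 v=1 q=1 r=1
t2.Δ2 u=0 p=1 clk=1 v=1 q=1 r=1
t2.Δ3 u=0 p=1 clk=1 v=1 q=1 r=0
t2.Δ4 u=0 p=1 clk=1 v=1 q=0 r=0
t3.Δ0 u=0 p=1 clk=1 v=1 q=0 r=0
t3.Δ1 u=0 p=1 clk=0 v=1 q=0 r=0
t4.Δ0 u=0 p=1 clk=0 v=1 q=0 r=0
t4.Δ1 u=0 p=1 clk=1 v=1 q=0 r=0
t4.Δ2 u=0 p=0 clk=1 v=1 q=0 r=0
t4.Δ3 u=0 p=0 clk=1 v=1 q=0 r=1
t4.Δ4 u=0 p=0 clk=1 v=1 q=1 r=1
t5.Δ0 u=0 p=0 clk=1 v=1 q=1 r=1
t5.Δ1 u=0 p=0 clk=0 v=1 q=1 r=1
t6.Δ0 u=0 p=0 clk=0 v=1 q=1 r=1
t6.Δ1 u=0 p=0 clk=1 v=1 q=1 r=1
t6.Δ2 u=0 p=1 clk=1 v=1 q=1 r=1
t6.Δ3 u=0 p=1 clk=1 v=1 q=1 r=0
t6.Δ4 u=0 p=1 clk=1 v=1 q=0 r=0
t7.Δ0 u=0 p=1 clk=1 v=1 q=0 r=0
t7.Δ1 u=0 p=1 clk=0 v=1 q=0 r=0
t8.Δ0 u=0 p=1 clk=0 v=1 q=0 r=0
t8.Δ1 u=0 p=1 clk=1 v=1 q=0 r=0
t8.Δ2 u=0 p=0 clk=1 v=1 q=0 r=0
t8.Δ3 u=0 p=0 clk=1 v=1 q=0 r=1
t8.Δ4 u=0 p=0 clk=1 v=1 q=1 r=1
t9.Δ0 u=0 p=0 clk=1 v=1 q=1 r=1
t9.Δ1 u=0 p=0 clk=0 v=1 q=1 r=1
t10.Δ0 u=0 p=0 clk=0 v=1 q=1 r=1
t10.Δ1 u=0 p=0 clk=1 v=1 q=1 r=1
t10.Δ2 u=0 p=1 clk=1 v=1 q=1 r=1
t10.Δ3 u=0 p=1 clk=1 v=1 q=1 r=0
t10.Δ4 u=0 p=1 clk=1 v=1 q=0 r=0
t11.Δ0 u=0 p=1 clk=1 v=1 q=0 r=0
t11.Δ1 u=0 p=1 clk=0 v=1 q=0 r=0
t12.Δ0 u=0 p=1 clk=0 v=1 q=0 r=0
t12.Δ1 u=0 p=1 clk=1 v=1 q=0 r=0
t12.Δ2 u=0 p=0 clk=1 v=1 q=0 r=0
t12.Δ3 u=0 p=0 clk=1 v=1 q=0 r=1
t12.Δ4 u=0 p=0 clk=1 v=1 q=1 r=1
t13.Δ0 u=0 p=0 clk=1 v=1 q=1 r=1
t13.Δ1 u=0 p=0 clk=0 v=1 q=1 r=1
t14.Δ0 u=0 p=0 clk=0 v=1 q=1 r=1
t14.Δ1 u=0 p=0 clk=1 v=1 q=1 r=1
t14.Δ2 u=0 p=1 clk=1 v=1 q=1 r=1
t14.Δ3 u=0 p=1 clk=1 v=1 q=1 r=0
t14.Δ4 u=0 p=1 clk=1 v=1 q=0 r=0
t15.Δ0 u=0 p=1 clk=1 v=1 q=0 r=0
t15.Δ1 u=0 p=1 clk=0 v=1 q=0 r=0
t16.Δ0 u=0 p=1 clk=0 v=1 q=0 r=0
t16.Δ1 u=0 p=1 clk=1 v=1 q=0 r=0
t16.Δ2 u=0 p=0 clk=1 v=1 q=0 r=0
t16.Δ3 u=0 p=0 clk=1 v=1 q=0 r=1
t16.Δ4 u=0 p=0 clk=1 v=1 q=1 r=1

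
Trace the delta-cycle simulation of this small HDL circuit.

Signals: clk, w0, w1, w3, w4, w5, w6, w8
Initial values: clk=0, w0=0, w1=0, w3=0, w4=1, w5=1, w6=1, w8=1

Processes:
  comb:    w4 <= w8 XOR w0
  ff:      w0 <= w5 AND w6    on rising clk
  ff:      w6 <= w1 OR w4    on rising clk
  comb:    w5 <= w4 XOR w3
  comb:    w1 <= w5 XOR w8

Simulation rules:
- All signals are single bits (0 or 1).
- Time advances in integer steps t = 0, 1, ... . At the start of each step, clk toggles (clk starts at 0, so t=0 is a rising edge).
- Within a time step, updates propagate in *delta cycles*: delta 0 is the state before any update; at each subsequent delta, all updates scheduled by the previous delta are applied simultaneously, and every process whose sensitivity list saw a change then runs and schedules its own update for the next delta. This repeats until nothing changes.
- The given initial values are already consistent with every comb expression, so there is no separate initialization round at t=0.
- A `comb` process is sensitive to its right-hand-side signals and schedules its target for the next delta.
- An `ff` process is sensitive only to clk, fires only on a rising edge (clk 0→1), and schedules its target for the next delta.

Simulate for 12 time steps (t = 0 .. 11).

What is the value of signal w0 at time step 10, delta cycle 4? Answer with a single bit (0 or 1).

0

[bits: clk,w6,w1,w3,w5,w4,w0,w8]
t=0: Δ0=01001101 Δ1=11001101 Δ2=11001111 Δ3=11001011 Δ4=11000011 Δ5=11100011 | 5Δ
t=1: Δ0=11100011 Δ1=01100011 | 1Δ
t=2: Δ0=01100011 Δ1=11100011 Δ2=11100001 Δ3=11100101 Δ4=11101101 Δ5=11001101 | 5Δ
t=3: Δ0=11001101 Δ1=01001101 | 1Δ
t=4: Δ0=01001101 Δ1=11001101 Δ2=11001111 Δ3=11001011 Δ4=11000011 Δ5=11100011 | 5Δ
t=5: Δ0=11100011 Δ1=01100011 | 1Δ
t=6: Δ0=01100011 Δ1=11100011 Δ2=11100001 Δ3=11100101 Δ4=11101101 Δ5=11001101 | 5Δ
t=7: Δ0=11001101 Δ1=01001101 | 1Δ
t=8: Δ0=01001101 Δ1=11001101 Δ2=11001111 Δ3=11001011 Δ4=11000011 Δ5=11100011 | 5Δ
t=9: Δ0=11100011 Δ1=01100011 | 1Δ
t=10: Δ0=01100011 Δ1=11100011 Δ2=11100001 Δ3=11100101 Δ4=11101101 Δ5=11001101 | 5Δ
t=11: Δ0=11001101 Δ1=01001101 | 1Δ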